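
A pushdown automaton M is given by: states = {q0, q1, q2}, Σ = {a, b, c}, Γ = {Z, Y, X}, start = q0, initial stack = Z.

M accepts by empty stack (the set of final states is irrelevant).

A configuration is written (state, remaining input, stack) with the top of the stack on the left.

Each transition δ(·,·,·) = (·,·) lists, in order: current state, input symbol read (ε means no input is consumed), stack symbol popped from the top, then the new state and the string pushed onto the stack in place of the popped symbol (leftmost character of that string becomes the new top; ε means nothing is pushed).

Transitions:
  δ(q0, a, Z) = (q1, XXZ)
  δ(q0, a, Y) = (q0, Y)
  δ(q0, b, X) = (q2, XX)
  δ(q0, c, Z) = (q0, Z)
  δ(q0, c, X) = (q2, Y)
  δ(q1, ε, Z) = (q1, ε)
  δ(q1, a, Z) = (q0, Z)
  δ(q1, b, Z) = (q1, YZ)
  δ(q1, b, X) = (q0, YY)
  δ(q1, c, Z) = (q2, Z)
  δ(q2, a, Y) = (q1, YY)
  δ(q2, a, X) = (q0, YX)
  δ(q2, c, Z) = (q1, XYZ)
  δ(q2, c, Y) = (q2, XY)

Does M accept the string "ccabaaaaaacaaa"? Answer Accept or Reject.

Reject

No computation consumes all input and empties the stack.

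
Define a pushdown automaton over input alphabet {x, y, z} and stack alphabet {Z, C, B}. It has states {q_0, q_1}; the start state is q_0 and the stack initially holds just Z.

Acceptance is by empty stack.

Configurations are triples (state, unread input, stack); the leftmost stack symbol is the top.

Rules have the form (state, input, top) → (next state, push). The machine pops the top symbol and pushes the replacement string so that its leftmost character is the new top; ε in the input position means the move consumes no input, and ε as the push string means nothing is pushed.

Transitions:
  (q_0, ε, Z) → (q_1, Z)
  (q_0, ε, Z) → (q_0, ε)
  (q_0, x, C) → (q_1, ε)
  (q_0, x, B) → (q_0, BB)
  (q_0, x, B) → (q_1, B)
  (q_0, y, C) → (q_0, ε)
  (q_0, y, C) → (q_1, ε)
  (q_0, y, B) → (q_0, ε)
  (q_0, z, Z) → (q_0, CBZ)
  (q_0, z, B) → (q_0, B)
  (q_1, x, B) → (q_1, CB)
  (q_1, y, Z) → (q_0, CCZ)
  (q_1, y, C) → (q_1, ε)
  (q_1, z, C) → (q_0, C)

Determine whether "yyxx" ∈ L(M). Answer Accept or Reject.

No computation consumes all input and empties the stack.

Reject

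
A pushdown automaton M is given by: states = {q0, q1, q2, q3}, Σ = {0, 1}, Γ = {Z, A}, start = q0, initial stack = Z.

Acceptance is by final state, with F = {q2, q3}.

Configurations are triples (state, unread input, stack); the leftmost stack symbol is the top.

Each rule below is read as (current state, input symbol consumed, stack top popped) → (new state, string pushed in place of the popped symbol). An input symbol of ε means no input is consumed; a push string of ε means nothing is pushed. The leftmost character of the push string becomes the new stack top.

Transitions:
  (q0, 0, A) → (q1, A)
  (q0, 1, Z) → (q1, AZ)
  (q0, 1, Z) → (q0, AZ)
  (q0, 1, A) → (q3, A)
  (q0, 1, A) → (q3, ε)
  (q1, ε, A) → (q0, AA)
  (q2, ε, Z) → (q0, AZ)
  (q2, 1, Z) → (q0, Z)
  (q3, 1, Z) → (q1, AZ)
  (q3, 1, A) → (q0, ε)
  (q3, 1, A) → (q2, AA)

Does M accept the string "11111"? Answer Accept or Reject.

Accept

One accepting computation: (q0, 11111, Z) ⊢ (q0, 1111, AZ) ⊢ (q3, 111, AZ) ⊢ (q0, 11, Z) ⊢ (q0, 1, AZ) ⊢ (q3, ε, AZ)
All input consumed and state q3 ∈ F.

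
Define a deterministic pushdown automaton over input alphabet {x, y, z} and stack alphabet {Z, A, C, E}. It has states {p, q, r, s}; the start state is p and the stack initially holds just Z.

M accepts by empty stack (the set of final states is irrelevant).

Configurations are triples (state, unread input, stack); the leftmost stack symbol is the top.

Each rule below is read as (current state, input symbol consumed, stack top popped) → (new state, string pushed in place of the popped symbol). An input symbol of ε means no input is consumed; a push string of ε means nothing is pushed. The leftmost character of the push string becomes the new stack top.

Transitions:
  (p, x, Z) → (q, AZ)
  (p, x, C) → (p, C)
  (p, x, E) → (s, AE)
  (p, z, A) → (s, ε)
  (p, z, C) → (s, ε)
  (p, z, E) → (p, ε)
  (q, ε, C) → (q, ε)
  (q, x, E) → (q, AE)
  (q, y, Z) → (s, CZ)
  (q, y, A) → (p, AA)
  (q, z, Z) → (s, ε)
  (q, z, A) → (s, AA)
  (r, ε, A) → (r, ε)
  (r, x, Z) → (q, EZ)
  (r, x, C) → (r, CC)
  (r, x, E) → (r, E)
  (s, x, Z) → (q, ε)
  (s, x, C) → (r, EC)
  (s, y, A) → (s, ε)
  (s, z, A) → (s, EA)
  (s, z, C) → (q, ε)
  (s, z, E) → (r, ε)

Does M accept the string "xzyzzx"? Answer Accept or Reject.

(p, xzyzzx, Z)
  read x, top Z: go to q, push AZ → (q, zyzzx, AZ)
  read z, top A: go to s, push AA → (s, yzzx, AAZ)
  read y, top A: go to s, push ε → (s, zzx, AZ)
  read z, top A: go to s, push EA → (s, zx, EAZ)
  read z, top E: go to r, push ε → (r, x, AZ)
  ε-move, top A: go to r, push ε → (r, x, Z)
  read x, top Z: go to q, push EZ → (q, ε, EZ)
All input consumed; stack is EZ, not empty, and no further ε-move applies.

Reject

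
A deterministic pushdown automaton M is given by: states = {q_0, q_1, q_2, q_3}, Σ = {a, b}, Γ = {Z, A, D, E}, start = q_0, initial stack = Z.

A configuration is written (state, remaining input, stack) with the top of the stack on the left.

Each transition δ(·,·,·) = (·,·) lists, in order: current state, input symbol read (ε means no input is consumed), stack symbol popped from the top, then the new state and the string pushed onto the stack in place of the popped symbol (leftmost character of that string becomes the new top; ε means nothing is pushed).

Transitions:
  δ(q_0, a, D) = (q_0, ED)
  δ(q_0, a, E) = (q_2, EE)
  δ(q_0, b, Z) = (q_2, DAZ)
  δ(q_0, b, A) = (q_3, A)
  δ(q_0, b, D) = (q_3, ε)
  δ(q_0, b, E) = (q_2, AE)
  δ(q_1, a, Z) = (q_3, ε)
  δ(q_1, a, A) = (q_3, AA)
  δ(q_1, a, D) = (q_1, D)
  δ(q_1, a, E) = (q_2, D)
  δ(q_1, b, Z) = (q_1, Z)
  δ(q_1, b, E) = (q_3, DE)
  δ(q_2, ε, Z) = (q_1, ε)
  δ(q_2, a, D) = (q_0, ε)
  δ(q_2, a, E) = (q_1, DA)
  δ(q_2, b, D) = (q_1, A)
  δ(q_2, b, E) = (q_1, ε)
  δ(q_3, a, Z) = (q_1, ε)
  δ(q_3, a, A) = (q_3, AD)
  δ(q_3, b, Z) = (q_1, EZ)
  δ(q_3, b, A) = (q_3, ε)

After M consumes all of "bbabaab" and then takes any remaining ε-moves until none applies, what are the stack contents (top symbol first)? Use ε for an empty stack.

(q_0, bbabaab, Z)
  read b, top Z: go to q_2, push DAZ → (q_2, babaab, DAZ)
  read b, top D: go to q_1, push A → (q_1, abaab, AAZ)
  read a, top A: go to q_3, push AA → (q_3, baab, AAAZ)
  read b, top A: go to q_3, push ε → (q_3, aab, AAZ)
  read a, top A: go to q_3, push AD → (q_3, ab, ADAZ)
  read a, top A: go to q_3, push AD → (q_3, b, ADDAZ)
  read b, top A: go to q_3, push ε → (q_3, ε, DDAZ)
All input consumed in state q_3 with stack DDAZ.

DDAZ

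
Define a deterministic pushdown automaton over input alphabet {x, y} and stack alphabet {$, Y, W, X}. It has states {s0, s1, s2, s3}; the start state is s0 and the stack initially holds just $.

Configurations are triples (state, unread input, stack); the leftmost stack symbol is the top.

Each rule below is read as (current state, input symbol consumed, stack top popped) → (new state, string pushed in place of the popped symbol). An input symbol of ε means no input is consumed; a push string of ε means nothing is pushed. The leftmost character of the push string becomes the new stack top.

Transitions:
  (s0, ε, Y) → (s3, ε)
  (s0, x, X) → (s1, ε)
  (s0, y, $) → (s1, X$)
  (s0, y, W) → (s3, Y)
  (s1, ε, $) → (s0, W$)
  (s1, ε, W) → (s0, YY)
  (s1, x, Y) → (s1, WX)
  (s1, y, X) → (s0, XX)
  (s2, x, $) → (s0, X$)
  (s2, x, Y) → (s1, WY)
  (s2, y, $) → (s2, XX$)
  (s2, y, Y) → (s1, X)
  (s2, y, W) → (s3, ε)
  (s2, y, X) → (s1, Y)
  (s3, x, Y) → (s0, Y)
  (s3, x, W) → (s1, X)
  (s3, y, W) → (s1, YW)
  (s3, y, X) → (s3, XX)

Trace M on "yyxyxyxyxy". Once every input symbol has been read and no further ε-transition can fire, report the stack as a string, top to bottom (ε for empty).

XX$

(s0, yyxyxyxyxy, $) ⊢ (s1, yxyxyxyxy, X$) ⊢ (s0, xyxyxyxy, XX$) ⊢ (s1, yxyxyxy, X$) ⊢ (s0, xyxyxy, XX$) ⊢ (s1, yxyxy, X$) ⊢ (s0, xyxy, XX$) ⊢ (s1, yxy, X$) ⊢ (s0, xy, XX$) ⊢ (s1, y, X$) ⊢ (s0, ε, XX$)
All input consumed in state s0 with stack XX$.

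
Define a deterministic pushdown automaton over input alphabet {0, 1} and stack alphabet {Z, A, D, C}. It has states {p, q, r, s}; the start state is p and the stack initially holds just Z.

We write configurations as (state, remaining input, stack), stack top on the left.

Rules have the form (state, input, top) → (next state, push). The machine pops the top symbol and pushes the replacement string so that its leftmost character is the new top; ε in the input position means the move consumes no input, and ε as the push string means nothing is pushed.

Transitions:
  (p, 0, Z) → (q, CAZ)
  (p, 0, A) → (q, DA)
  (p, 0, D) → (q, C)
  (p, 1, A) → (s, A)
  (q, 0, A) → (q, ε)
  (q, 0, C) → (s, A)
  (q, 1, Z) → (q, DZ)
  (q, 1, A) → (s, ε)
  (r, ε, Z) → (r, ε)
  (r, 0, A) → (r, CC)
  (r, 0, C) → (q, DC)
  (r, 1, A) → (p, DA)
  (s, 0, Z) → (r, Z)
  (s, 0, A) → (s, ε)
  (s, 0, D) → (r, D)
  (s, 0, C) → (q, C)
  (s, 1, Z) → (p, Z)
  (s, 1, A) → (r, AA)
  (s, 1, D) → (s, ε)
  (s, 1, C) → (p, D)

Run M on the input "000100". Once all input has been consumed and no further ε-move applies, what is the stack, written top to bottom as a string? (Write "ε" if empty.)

(p, 000100, Z) ⊢ (q, 00100, CAZ) ⊢ (s, 0100, AAZ) ⊢ (s, 100, AZ) ⊢ (r, 00, AAZ) ⊢ (r, 0, CCAZ) ⊢ (q, ε, DCCAZ)
All input consumed in state q with stack DCCAZ.

DCCAZ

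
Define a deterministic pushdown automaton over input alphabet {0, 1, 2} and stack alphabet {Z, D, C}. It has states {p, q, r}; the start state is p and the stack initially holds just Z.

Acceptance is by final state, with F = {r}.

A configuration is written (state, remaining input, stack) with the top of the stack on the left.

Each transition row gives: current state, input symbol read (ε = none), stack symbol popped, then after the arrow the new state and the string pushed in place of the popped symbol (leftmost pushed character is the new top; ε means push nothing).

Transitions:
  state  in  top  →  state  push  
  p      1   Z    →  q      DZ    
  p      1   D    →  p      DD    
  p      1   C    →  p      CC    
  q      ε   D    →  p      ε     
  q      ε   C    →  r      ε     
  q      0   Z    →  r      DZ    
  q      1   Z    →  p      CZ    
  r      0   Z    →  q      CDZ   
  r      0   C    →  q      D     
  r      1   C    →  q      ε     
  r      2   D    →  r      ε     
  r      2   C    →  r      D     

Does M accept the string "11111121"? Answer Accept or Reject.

(p, 11111121, Z)
  read 1, top Z: go to q, push DZ → (q, 1111121, DZ)
  ε-move, top D: go to p, push ε → (p, 1111121, Z)
  read 1, top Z: go to q, push DZ → (q, 111121, DZ)
  ε-move, top D: go to p, push ε → (p, 111121, Z)
  read 1, top Z: go to q, push DZ → (q, 11121, DZ)
  ε-move, top D: go to p, push ε → (p, 11121, Z)
  read 1, top Z: go to q, push DZ → (q, 1121, DZ)
  ε-move, top D: go to p, push ε → (p, 1121, Z)
  read 1, top Z: go to q, push DZ → (q, 121, DZ)
  ε-move, top D: go to p, push ε → (p, 121, Z)
  read 1, top Z: go to q, push DZ → (q, 21, DZ)
  ε-move, top D: go to p, push ε → (p, 21, Z)
No transition applies at (p, 21, Z); input not fully consumed.

Reject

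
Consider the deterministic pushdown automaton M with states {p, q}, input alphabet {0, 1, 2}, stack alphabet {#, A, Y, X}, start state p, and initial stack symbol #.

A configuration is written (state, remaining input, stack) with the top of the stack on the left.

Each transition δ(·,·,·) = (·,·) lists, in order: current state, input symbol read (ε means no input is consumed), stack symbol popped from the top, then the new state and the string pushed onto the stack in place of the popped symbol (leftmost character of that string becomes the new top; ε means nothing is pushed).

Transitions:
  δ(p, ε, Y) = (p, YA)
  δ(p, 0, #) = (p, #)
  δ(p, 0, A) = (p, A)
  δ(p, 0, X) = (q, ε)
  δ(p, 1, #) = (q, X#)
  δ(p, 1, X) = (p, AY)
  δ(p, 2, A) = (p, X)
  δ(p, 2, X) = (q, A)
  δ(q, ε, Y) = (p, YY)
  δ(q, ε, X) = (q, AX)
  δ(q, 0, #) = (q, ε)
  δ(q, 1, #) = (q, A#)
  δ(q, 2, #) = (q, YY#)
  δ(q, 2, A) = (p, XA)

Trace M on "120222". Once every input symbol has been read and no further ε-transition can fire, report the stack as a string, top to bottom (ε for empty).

(p, 120222, #)
  read 1, top #: go to q, push X# → (q, 20222, X#)
  ε-move, top X: go to q, push AX → (q, 20222, AX#)
  read 2, top A: go to p, push XA → (p, 0222, XAX#)
  read 0, top X: go to q, push ε → (q, 222, AX#)
  read 2, top A: go to p, push XA → (p, 22, XAX#)
  read 2, top X: go to q, push A → (q, 2, AAX#)
  read 2, top A: go to p, push XA → (p, ε, XAAX#)
All input consumed in state p with stack XAAX#.

XAAX#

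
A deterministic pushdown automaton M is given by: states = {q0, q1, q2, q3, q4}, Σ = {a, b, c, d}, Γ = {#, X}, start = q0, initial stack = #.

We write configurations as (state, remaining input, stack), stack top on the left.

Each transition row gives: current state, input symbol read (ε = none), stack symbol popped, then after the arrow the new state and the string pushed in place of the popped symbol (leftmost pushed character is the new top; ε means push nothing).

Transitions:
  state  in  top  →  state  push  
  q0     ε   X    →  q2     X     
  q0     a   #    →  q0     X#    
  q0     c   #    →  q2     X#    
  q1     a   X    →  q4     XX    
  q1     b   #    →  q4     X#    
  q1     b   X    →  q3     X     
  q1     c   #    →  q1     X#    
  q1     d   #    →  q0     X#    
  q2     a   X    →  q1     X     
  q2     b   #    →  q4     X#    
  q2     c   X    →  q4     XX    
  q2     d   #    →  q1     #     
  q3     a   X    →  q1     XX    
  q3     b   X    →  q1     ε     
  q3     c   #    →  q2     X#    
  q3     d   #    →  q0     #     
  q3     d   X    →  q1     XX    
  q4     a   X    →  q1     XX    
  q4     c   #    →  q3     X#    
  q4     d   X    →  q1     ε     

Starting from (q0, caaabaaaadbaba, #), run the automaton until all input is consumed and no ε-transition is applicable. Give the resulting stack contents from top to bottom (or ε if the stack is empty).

(q0, caaabaaaadbaba, #)
  read c, top #: go to q2, push X# → (q2, aaabaaaadbaba, X#)
  read a, top X: go to q1, push X → (q1, aabaaaadbaba, X#)
  read a, top X: go to q4, push XX → (q4, abaaaadbaba, XX#)
  read a, top X: go to q1, push XX → (q1, baaaadbaba, XXX#)
  read b, top X: go to q3, push X → (q3, aaaadbaba, XXX#)
  read a, top X: go to q1, push XX → (q1, aaadbaba, XXXX#)
  read a, top X: go to q4, push XX → (q4, aadbaba, XXXXX#)
  read a, top X: go to q1, push XX → (q1, adbaba, XXXXXX#)
  read a, top X: go to q4, push XX → (q4, dbaba, XXXXXXX#)
  read d, top X: go to q1, push ε → (q1, baba, XXXXXX#)
  read b, top X: go to q3, push X → (q3, aba, XXXXXX#)
  read a, top X: go to q1, push XX → (q1, ba, XXXXXXX#)
  read b, top X: go to q3, push X → (q3, a, XXXXXXX#)
  read a, top X: go to q1, push XX → (q1, ε, XXXXXXXX#)
All input consumed in state q1 with stack XXXXXXXX#.

XXXXXXXX#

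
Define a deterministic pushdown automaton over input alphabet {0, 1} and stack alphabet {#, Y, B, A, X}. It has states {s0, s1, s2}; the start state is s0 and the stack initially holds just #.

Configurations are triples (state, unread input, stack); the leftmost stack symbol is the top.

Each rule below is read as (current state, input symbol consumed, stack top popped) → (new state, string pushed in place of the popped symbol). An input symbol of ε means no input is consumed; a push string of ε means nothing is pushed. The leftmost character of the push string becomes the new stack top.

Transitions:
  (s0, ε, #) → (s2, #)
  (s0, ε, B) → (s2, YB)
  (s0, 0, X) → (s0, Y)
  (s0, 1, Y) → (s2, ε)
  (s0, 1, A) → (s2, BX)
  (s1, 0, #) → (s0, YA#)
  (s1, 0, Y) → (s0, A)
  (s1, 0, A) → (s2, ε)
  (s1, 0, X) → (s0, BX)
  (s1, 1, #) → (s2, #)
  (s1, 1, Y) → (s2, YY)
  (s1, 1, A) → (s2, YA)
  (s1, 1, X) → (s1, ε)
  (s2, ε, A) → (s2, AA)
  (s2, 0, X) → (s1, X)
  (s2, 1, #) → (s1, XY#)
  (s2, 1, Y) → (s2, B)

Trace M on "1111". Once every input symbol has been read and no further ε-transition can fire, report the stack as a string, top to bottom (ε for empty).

BY#

(s0, 1111, #)
  ε-move, top #: go to s2, push # → (s2, 1111, #)
  read 1, top #: go to s1, push XY# → (s1, 111, XY#)
  read 1, top X: go to s1, push ε → (s1, 11, Y#)
  read 1, top Y: go to s2, push YY → (s2, 1, YY#)
  read 1, top Y: go to s2, push B → (s2, ε, BY#)
All input consumed in state s2 with stack BY#.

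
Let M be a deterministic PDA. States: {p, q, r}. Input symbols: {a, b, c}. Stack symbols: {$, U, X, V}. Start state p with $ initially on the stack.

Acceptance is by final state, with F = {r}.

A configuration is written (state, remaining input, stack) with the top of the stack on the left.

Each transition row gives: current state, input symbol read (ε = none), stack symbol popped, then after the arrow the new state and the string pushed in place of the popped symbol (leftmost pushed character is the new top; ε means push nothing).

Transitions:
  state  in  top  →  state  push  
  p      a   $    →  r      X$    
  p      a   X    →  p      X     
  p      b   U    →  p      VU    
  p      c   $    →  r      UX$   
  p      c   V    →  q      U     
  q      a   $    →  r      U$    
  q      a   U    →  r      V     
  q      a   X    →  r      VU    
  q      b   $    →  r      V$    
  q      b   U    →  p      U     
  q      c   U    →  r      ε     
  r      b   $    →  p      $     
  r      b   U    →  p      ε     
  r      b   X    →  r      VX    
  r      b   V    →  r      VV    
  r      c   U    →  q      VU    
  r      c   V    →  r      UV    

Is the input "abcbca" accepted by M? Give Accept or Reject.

(p, abcbca, $)
  read a, top $: go to r, push X$ → (r, bcbca, X$)
  read b, top X: go to r, push VX → (r, cbca, VX$)
  read c, top V: go to r, push UV → (r, bca, UVX$)
  read b, top U: go to p, push ε → (p, ca, VX$)
  read c, top V: go to q, push U → (q, a, UX$)
  read a, top U: go to r, push V → (r, ε, VX$)
All input consumed; state r ∈ F.

Accept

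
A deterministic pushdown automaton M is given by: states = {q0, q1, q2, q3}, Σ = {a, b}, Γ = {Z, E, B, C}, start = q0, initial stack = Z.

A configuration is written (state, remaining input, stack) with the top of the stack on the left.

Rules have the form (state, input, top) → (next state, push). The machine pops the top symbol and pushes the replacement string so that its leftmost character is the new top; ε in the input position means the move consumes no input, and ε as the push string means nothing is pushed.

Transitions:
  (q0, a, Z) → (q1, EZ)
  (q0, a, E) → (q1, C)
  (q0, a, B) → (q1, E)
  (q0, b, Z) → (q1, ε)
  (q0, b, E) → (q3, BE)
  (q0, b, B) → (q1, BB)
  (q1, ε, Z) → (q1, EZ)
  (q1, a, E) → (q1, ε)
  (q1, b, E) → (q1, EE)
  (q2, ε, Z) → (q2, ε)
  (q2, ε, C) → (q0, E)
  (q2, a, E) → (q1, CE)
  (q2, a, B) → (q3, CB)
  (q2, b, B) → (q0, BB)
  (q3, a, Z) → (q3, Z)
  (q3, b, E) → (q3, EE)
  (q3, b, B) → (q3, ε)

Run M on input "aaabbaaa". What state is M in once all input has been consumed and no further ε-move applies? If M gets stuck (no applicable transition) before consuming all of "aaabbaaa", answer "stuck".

(q0, aaabbaaa, Z)
  read a, top Z: go to q1, push EZ → (q1, aabbaaa, EZ)
  read a, top E: go to q1, push ε → (q1, abbaaa, Z)
  ε-move, top Z: go to q1, push EZ → (q1, abbaaa, EZ)
  read a, top E: go to q1, push ε → (q1, bbaaa, Z)
  ε-move, top Z: go to q1, push EZ → (q1, bbaaa, EZ)
  read b, top E: go to q1, push EE → (q1, baaa, EEZ)
  read b, top E: go to q1, push EE → (q1, aaa, EEEZ)
  read a, top E: go to q1, push ε → (q1, aa, EEZ)
  read a, top E: go to q1, push ε → (q1, a, EZ)
  read a, top E: go to q1, push ε → (q1, ε, Z)
  ε-move, top Z: go to q1, push EZ → (q1, ε, EZ)
All input consumed; M is in state q1.

q1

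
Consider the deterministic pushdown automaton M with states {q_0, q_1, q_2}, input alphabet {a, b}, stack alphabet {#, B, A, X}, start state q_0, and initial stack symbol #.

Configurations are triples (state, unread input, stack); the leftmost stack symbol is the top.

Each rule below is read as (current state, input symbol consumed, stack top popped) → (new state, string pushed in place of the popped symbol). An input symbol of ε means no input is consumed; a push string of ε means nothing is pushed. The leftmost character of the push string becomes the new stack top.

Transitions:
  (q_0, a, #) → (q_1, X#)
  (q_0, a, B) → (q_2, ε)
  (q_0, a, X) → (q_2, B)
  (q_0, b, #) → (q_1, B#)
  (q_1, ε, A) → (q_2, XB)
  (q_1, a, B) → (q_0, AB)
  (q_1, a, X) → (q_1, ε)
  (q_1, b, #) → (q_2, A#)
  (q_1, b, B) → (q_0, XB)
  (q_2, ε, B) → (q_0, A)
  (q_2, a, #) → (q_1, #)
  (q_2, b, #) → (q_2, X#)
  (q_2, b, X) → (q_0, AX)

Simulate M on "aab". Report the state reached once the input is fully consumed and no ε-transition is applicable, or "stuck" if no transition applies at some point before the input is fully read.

q_2

(q_0, aab, #)
  read a, top #: go to q_1, push X# → (q_1, ab, X#)
  read a, top X: go to q_1, push ε → (q_1, b, #)
  read b, top #: go to q_2, push A# → (q_2, ε, A#)
All input consumed; M is in state q_2.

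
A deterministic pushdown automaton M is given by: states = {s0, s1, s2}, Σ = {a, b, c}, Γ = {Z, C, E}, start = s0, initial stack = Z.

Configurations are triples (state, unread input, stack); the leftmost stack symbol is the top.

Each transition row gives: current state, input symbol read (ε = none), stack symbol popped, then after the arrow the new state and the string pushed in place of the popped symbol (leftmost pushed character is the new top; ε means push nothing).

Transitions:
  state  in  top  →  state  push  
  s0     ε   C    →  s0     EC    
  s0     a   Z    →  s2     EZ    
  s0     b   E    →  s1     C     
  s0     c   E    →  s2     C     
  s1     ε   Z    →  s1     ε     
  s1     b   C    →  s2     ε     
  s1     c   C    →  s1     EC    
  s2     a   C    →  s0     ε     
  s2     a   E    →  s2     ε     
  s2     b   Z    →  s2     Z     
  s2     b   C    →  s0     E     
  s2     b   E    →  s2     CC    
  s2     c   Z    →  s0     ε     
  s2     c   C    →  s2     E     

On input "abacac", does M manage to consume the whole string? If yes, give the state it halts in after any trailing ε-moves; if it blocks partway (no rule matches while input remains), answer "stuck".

s2

(s0, abacac, Z) ⊢ (s2, bacac, EZ) ⊢ (s2, acac, CCZ) ⊢ (s0, cac, CZ) ⊢ (s0, cac, ECZ) ⊢ (s2, ac, CCZ) ⊢ (s0, c, CZ) ⊢ (s0, c, ECZ) ⊢ (s2, ε, CCZ)
All input consumed; M is in state s2.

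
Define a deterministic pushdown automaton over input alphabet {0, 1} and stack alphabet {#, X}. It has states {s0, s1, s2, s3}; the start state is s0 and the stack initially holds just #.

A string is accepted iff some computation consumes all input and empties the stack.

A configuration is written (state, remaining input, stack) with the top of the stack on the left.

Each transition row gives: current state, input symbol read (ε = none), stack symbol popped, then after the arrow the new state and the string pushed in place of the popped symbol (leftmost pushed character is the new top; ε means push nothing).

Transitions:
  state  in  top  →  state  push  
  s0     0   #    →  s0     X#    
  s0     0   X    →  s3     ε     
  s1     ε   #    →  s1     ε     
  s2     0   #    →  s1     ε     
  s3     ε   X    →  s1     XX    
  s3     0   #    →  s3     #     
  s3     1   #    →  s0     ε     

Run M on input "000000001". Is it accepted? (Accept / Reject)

(s0, 000000001, #) ⊢ (s0, 00000001, X#) ⊢ (s3, 0000001, #) ⊢ (s3, 000001, #) ⊢ (s3, 00001, #) ⊢ (s3, 0001, #) ⊢ (s3, 001, #) ⊢ (s3, 01, #) ⊢ (s3, 1, #) ⊢ (s0, ε, ε)
All input consumed and the stack is empty.

Accept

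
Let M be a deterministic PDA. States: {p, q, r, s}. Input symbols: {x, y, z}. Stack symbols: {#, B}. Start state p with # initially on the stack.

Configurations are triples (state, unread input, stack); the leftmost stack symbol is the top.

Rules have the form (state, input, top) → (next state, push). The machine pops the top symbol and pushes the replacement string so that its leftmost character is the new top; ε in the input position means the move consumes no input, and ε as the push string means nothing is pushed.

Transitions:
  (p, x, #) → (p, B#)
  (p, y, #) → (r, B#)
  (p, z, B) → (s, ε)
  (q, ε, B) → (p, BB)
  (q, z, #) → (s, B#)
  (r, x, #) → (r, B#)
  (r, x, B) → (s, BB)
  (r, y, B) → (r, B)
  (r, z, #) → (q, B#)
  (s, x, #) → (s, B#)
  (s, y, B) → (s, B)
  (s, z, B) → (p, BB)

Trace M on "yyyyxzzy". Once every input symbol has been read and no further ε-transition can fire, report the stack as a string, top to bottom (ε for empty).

(p, yyyyxzzy, #)
  read y, top #: go to r, push B# → (r, yyyxzzy, B#)
  read y, top B: go to r, push B → (r, yyxzzy, B#)
  read y, top B: go to r, push B → (r, yxzzy, B#)
  read y, top B: go to r, push B → (r, xzzy, B#)
  read x, top B: go to s, push BB → (s, zzy, BB#)
  read z, top B: go to p, push BB → (p, zy, BBB#)
  read z, top B: go to s, push ε → (s, y, BB#)
  read y, top B: go to s, push B → (s, ε, BB#)
All input consumed in state s with stack BB#.

BB#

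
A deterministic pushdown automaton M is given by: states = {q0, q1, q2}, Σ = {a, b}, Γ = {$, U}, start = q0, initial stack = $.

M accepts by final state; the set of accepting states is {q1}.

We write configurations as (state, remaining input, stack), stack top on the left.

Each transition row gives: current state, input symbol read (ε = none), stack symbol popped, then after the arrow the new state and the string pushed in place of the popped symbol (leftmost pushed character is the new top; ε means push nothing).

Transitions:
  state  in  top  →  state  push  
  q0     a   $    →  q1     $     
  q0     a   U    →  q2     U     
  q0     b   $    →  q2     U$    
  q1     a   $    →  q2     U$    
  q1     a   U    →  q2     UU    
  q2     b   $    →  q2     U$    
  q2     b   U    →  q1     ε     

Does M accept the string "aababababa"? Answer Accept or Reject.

Reject

(q0, aababababa, $)
  read a, top $: go to q1, push $ → (q1, ababababa, $)
  read a, top $: go to q2, push U$ → (q2, babababa, U$)
  read b, top U: go to q1, push ε → (q1, abababa, $)
  read a, top $: go to q2, push U$ → (q2, bababa, U$)
  read b, top U: go to q1, push ε → (q1, ababa, $)
  read a, top $: go to q2, push U$ → (q2, baba, U$)
  read b, top U: go to q1, push ε → (q1, aba, $)
  read a, top $: go to q2, push U$ → (q2, ba, U$)
  read b, top U: go to q1, push ε → (q1, a, $)
  read a, top $: go to q2, push U$ → (q2, ε, U$)
All input consumed; state q2 ∉ F and no further ε-move applies.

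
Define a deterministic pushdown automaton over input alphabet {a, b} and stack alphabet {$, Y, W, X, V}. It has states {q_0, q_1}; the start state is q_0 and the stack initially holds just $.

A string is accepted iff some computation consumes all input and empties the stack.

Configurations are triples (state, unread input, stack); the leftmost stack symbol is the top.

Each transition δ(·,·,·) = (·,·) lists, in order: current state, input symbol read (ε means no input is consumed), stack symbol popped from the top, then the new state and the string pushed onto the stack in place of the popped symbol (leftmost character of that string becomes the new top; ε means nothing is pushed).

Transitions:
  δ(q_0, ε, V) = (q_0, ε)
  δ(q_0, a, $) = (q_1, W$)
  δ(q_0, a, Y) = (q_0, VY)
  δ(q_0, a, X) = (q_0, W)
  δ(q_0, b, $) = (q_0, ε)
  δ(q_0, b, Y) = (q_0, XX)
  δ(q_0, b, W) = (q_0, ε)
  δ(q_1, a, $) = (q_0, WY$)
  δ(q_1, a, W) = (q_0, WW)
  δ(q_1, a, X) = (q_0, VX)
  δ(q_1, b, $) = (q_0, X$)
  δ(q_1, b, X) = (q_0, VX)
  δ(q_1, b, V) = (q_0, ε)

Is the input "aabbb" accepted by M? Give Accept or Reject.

(q_0, aabbb, $) ⊢ (q_1, abbb, W$) ⊢ (q_0, bbb, WW$) ⊢ (q_0, bb, W$) ⊢ (q_0, b, $) ⊢ (q_0, ε, ε)
All input consumed and the stack is empty.

Accept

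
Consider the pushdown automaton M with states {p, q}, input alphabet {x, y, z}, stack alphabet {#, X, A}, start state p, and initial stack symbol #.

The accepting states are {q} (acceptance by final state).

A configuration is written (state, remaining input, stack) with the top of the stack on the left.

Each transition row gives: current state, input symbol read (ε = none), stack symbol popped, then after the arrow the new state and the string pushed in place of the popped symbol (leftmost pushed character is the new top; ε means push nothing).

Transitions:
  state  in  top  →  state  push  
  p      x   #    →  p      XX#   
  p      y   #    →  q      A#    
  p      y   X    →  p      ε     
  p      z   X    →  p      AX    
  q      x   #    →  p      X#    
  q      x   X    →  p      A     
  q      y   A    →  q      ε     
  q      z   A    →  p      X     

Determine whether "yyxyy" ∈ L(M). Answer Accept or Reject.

One accepting computation: (p, yyxyy, #) ⊢ (q, yxyy, A#) ⊢ (q, xyy, #) ⊢ (p, yy, X#) ⊢ (p, y, #) ⊢ (q, ε, A#)
All input consumed and state q ∈ F.

Accept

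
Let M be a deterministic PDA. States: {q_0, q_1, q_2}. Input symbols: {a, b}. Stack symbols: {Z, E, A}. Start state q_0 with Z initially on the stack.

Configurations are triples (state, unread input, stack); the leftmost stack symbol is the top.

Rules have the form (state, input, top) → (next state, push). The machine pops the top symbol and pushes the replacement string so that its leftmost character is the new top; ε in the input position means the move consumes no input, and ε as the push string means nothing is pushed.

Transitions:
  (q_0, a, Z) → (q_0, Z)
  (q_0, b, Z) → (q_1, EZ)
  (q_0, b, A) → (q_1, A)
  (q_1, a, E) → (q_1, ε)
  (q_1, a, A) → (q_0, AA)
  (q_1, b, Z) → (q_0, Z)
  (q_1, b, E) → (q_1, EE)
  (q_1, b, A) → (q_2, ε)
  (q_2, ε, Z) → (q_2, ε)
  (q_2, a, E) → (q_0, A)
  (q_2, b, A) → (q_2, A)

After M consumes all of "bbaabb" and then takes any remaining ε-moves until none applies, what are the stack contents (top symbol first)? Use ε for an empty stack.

(q_0, bbaabb, Z) ⊢ (q_1, baabb, EZ) ⊢ (q_1, aabb, EEZ) ⊢ (q_1, abb, EZ) ⊢ (q_1, bb, Z) ⊢ (q_0, b, Z) ⊢ (q_1, ε, EZ)
All input consumed in state q_1 with stack EZ.

EZ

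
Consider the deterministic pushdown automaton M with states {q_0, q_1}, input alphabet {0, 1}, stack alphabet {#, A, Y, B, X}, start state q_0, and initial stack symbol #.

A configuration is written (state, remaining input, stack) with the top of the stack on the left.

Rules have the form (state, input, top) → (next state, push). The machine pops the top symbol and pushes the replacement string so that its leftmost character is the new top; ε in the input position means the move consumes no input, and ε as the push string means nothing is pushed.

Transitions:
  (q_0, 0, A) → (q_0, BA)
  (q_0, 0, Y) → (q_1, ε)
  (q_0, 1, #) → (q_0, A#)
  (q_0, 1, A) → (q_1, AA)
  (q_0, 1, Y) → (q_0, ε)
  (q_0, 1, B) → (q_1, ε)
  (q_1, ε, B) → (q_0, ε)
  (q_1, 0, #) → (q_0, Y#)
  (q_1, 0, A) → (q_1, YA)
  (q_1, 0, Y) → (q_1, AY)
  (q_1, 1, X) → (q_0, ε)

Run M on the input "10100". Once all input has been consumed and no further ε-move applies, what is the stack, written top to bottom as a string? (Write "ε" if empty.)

(q_0, 10100, #)
  read 1, top #: go to q_0, push A# → (q_0, 0100, A#)
  read 0, top A: go to q_0, push BA → (q_0, 100, BA#)
  read 1, top B: go to q_1, push ε → (q_1, 00, A#)
  read 0, top A: go to q_1, push YA → (q_1, 0, YA#)
  read 0, top Y: go to q_1, push AY → (q_1, ε, AYA#)
All input consumed in state q_1 with stack AYA#.

AYA#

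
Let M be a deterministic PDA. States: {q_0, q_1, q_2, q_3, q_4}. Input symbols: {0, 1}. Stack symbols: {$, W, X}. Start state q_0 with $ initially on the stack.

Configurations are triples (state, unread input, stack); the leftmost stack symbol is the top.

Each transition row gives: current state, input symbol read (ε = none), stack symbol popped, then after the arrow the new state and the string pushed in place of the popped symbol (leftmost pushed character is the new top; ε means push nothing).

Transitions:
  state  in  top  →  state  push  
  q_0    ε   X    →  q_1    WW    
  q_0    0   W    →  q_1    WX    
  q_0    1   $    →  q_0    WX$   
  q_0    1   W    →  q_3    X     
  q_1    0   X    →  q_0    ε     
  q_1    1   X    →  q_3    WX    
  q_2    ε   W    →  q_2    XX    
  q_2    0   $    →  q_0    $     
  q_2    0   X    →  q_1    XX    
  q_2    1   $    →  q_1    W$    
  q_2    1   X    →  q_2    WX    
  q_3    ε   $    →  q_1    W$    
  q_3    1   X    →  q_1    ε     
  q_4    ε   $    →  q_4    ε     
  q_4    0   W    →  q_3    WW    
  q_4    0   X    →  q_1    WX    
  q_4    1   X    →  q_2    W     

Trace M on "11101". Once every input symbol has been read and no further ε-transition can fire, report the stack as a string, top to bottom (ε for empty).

WX$

(q_0, 11101, $)
  read 1, top $: go to q_0, push WX$ → (q_0, 1101, WX$)
  read 1, top W: go to q_3, push X → (q_3, 101, XX$)
  read 1, top X: go to q_1, push ε → (q_1, 01, X$)
  read 0, top X: go to q_0, push ε → (q_0, 1, $)
  read 1, top $: go to q_0, push WX$ → (q_0, ε, WX$)
All input consumed in state q_0 with stack WX$.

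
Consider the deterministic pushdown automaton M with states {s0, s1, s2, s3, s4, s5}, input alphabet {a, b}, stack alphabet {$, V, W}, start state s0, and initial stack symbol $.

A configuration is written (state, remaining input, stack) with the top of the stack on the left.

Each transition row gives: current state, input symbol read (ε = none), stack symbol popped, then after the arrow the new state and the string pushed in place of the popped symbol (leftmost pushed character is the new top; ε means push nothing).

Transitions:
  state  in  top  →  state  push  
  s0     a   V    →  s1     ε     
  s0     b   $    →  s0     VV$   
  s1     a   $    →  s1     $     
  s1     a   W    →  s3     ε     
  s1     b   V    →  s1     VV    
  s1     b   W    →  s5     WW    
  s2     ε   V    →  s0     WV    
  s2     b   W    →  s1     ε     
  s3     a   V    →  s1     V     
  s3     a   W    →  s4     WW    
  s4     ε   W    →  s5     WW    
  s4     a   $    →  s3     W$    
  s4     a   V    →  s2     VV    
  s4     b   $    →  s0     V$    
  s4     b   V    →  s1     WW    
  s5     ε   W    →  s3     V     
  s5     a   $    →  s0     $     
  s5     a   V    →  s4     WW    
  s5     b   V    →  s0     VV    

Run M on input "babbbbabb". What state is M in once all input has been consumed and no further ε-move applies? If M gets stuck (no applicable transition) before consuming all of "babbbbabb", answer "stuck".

stuck

(s0, babbbbabb, $) ⊢ (s0, abbbbabb, VV$) ⊢ (s1, bbbbabb, V$) ⊢ (s1, bbbabb, VV$) ⊢ (s1, bbabb, VVV$) ⊢ (s1, babb, VVVV$) ⊢ (s1, abb, VVVVV$)
No transition for (s1, a, top V); M blocks with input abb remaining.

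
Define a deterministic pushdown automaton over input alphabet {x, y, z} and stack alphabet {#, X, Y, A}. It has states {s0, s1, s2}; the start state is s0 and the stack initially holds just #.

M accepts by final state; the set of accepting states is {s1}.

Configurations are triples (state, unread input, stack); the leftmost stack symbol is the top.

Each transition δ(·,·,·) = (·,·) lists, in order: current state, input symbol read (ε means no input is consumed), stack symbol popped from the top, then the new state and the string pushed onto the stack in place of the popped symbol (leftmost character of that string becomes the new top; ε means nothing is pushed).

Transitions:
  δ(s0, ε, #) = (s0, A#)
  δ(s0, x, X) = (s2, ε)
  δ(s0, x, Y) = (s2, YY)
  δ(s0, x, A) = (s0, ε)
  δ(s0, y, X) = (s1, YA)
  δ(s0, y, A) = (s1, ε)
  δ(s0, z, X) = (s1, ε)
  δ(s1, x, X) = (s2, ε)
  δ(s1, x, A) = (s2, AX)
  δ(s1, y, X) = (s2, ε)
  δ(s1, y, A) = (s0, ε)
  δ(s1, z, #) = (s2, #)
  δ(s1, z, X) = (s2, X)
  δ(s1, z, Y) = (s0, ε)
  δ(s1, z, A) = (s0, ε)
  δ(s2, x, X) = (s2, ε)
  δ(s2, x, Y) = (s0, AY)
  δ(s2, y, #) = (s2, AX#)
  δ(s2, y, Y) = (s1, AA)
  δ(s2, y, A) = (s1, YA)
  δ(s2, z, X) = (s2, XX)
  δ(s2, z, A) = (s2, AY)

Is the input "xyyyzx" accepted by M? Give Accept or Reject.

(s0, xyyyzx, #) ⊢ (s0, xyyyzx, A#) ⊢ (s0, yyyzx, #) ⊢ (s0, yyyzx, A#) ⊢ (s1, yyzx, #)
No transition applies at (s1, yyzx, #); input not fully consumed.

Reject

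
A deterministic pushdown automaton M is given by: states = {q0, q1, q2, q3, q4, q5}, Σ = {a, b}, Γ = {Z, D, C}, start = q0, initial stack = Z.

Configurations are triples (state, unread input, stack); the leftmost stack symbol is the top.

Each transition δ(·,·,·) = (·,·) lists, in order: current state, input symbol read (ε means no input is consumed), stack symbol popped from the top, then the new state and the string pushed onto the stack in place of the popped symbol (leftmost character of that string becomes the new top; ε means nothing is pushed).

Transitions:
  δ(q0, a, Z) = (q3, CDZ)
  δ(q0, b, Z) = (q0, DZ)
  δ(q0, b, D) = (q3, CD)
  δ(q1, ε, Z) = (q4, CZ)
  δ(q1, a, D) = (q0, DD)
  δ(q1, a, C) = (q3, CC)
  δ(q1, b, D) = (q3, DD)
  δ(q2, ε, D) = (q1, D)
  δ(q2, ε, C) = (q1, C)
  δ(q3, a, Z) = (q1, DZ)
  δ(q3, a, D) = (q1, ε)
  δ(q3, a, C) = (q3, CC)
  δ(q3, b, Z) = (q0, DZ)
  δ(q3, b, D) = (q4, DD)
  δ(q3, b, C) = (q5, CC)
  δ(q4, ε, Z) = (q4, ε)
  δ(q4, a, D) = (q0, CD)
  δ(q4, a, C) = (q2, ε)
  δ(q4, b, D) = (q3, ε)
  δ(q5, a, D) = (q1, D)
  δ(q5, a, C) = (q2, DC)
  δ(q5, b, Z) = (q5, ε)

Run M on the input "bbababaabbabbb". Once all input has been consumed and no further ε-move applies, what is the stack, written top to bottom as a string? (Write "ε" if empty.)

DDCCDDCCCDZ

(q0, bbababaabbabbb, Z) ⊢ (q0, bababaabbabbb, DZ) ⊢ (q3, ababaabbabbb, CDZ) ⊢ (q3, babaabbabbb, CCDZ) ⊢ (q5, abaabbabbb, CCCDZ) ⊢ (q2, baabbabbb, DCCCDZ) ⊢ (q1, baabbabbb, DCCCDZ) ⊢ (q3, aabbabbb, DDCCCDZ) ⊢ (q1, abbabbb, DCCCDZ) ⊢ (q0, bbabbb, DDCCCDZ) ⊢ (q3, babbb, CDDCCCDZ) ⊢ (q5, abbb, CCDDCCCDZ) ⊢ (q2, bbb, DCCDDCCCDZ) ⊢ (q1, bbb, DCCDDCCCDZ) ⊢ (q3, bb, DDCCDDCCCDZ) ⊢ (q4, b, DDDCCDDCCCDZ) ⊢ (q3, ε, DDCCDDCCCDZ)
All input consumed in state q3 with stack DDCCDDCCCDZ.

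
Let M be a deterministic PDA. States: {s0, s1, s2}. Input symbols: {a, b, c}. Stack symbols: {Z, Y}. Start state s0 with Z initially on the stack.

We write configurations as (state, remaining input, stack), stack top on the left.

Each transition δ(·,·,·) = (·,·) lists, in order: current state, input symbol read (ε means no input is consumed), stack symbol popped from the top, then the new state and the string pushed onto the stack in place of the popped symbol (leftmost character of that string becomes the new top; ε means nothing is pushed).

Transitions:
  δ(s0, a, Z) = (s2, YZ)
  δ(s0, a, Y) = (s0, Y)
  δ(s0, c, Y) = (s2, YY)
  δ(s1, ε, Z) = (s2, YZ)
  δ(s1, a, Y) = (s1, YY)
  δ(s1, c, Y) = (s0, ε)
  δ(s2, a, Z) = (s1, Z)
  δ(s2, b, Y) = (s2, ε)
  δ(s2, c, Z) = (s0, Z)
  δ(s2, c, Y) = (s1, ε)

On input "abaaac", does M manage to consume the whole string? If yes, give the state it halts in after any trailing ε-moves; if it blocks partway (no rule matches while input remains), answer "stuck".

(s0, abaaac, Z)
  read a, top Z: go to s2, push YZ → (s2, baaac, YZ)
  read b, top Y: go to s2, push ε → (s2, aaac, Z)
  read a, top Z: go to s1, push Z → (s1, aac, Z)
  ε-move, top Z: go to s2, push YZ → (s2, aac, YZ)
No transition for (s2, a, top Y); M blocks with input aac remaining.

stuck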